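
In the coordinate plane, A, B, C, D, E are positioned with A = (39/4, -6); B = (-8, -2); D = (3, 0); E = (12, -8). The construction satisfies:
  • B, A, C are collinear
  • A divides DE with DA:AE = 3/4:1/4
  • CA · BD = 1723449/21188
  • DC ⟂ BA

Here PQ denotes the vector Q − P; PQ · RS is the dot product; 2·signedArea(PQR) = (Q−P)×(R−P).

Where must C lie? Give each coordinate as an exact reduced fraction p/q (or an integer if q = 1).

1. C_x = 10803/5297  [B, A, C are collinear ∩ DC ⟂ BA]
2. C_y = -22578/5297  [B, A, C are collinear ∩ DC ⟂ BA]
   → C = (10803/5297, -22578/5297)

C = (10803/5297, -22578/5297)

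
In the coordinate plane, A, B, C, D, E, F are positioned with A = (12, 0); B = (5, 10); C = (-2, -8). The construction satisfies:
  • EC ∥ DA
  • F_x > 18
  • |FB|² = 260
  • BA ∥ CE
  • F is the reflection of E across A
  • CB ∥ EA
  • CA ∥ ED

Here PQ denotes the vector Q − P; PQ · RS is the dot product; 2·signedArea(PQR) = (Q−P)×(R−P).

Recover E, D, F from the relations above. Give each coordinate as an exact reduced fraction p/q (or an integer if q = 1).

1. E_x = 5  [CB ∥ EA ∩ BA ∥ CE]
2. E_y = -18  [CB ∥ EA ∩ BA ∥ CE]
   → E = (5, -18)
3. D_x = 19  [EC ∥ DA ∩ CA ∥ ED]
4. D_y = -10  [EC ∥ DA ∩ CA ∥ ED]
   → D = (19, -10)
5. F_x = 19  [F is the reflection of E across A]
6. F_y = 18  [F is the reflection of E across A]
   → F = (19, 18)

D = (19, -10)
E = (5, -18)
F = (19, 18)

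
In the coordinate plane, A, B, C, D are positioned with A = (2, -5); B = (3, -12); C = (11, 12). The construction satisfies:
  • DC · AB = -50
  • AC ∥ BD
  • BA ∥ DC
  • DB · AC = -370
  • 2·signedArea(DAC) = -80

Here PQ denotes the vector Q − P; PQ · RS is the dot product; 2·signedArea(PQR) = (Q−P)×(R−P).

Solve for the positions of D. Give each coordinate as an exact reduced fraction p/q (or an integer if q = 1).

D = (12, 5)

1. D_x = 12  [BA ∥ DC ∩ AC ∥ BD]
2. D_y = 5  [BA ∥ DC ∩ AC ∥ BD]
   → D = (12, 5)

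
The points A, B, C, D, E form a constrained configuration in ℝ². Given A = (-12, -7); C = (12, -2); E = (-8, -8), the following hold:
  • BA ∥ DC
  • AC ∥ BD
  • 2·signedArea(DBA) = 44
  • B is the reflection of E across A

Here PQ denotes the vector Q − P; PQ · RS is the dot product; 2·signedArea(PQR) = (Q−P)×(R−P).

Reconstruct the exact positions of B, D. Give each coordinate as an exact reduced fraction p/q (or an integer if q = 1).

1. B_x = -16  [B is the reflection of E across A]
2. B_y = -6  [B is the reflection of E across A]
   → B = (-16, -6)
3. D_x = 8  [BA ∥ DC ∩ AC ∥ BD]
4. D_y = -1  [BA ∥ DC ∩ AC ∥ BD]
   → D = (8, -1)

B = (-16, -6)
D = (8, -1)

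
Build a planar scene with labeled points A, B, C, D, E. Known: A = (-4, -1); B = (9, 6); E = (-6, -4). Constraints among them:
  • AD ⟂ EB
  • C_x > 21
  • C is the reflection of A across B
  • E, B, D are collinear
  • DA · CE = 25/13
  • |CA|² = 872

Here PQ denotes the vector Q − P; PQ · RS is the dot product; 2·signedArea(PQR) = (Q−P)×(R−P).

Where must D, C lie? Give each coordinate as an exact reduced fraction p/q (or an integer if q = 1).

C = (22, 13)
D = (-42/13, -28/13)

1. D_x = -42/13  [E, B, D are collinear ∩ AD ⟂ EB]
2. D_y = -28/13  [E, B, D are collinear ∩ AD ⟂ EB]
   → D = (-42/13, -28/13)
3. C_x = 22  [C is the reflection of A across B]
4. C_y = 13  [C is the reflection of A across B]
   → C = (22, 13)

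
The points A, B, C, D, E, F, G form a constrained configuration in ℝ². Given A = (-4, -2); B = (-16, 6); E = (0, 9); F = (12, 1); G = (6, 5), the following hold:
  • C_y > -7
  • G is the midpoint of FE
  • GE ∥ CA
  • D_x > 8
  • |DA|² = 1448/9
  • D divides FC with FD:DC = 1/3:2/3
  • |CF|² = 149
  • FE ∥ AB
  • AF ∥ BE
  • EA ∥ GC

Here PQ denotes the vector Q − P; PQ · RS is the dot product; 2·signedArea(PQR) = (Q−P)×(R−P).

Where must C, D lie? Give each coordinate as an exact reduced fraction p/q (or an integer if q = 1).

1. C_x = 2  [GE ∥ CA ∩ EA ∥ GC]
2. C_y = -6  [GE ∥ CA ∩ EA ∥ GC]
   → C = (2, -6)
3. D_x = 26/3  [D divides FC with FD:DC = 1/3:2/3]
4. D_y = -4/3  [D divides FC with FD:DC = 1/3:2/3]
   → D = (26/3, -4/3)

C = (2, -6)
D = (26/3, -4/3)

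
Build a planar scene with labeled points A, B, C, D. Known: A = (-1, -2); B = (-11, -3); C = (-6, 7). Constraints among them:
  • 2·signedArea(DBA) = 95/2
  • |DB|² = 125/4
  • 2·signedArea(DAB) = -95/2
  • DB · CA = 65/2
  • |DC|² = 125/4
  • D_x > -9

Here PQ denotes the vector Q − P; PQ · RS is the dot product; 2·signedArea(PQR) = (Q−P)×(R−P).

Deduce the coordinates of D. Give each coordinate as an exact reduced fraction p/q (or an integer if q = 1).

D = (-17/2, 2)

1. D_x = -17/2  [DB · CA = 65/2 ∩ 2·signedArea(DAB) = -95/2]
2. D_y = 2  [DB · CA = 65/2 ∩ 2·signedArea(DAB) = -95/2]
   → D = (-17/2, 2)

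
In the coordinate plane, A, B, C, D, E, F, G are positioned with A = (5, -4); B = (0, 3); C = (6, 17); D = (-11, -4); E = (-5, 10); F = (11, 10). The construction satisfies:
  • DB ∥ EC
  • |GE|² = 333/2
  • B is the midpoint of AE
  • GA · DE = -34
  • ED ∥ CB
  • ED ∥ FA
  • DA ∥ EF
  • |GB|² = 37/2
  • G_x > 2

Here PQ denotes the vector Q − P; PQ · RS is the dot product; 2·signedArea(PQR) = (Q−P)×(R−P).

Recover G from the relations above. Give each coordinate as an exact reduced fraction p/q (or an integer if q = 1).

G = (5/2, -1/2)

1. G_x = 5/2  [line -6·x + -14·y + 8 = 0 ∩ |GB|² = 37/2]
2. G_y = -1/2  [line -6·x + -14·y + 8 = 0 ∩ |GB|² = 37/2]
   → G = (5/2, -1/2)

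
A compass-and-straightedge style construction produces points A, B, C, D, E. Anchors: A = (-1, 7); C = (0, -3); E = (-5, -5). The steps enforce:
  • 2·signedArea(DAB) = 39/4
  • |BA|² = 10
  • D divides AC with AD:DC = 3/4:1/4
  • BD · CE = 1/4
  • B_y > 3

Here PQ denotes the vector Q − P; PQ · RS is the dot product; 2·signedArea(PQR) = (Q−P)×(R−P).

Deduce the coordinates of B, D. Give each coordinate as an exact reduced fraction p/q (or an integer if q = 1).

B = (-2, 4)
D = (-1/4, -1/2)

1. D_x = -1/4  [D divides AC with AD:DC = 3/4:1/4]
2. D_y = -1/2  [D divides AC with AD:DC = 3/4:1/4]
   → D = (-1/4, -1/2)
3. B_x = -2  [BD · CE = 1/4 ∩ 2·signedArea(DAB) = 39/4]
4. B_y = 4  [BD · CE = 1/4 ∩ 2·signedArea(DAB) = 39/4]
   → B = (-2, 4)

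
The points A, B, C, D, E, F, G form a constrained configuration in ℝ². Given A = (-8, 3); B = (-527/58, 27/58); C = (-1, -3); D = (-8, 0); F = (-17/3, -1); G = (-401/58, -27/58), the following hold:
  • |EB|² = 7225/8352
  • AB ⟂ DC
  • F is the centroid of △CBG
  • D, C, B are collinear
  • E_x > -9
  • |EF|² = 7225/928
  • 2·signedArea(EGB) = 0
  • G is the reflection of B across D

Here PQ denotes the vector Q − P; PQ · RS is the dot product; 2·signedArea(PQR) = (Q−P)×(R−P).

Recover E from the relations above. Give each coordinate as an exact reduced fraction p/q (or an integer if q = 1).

1. E_x = -5729/696  [line -27/29·x + -63/29·y + -216/29 = 0 ∩ |EB|² = 7225/8352]
2. E_y = 23/232  [line -27/29·x + -63/29·y + -216/29 = 0 ∩ |EB|² = 7225/8352]
   → E = (-5729/696, 23/232)

E = (-5729/696, 23/232)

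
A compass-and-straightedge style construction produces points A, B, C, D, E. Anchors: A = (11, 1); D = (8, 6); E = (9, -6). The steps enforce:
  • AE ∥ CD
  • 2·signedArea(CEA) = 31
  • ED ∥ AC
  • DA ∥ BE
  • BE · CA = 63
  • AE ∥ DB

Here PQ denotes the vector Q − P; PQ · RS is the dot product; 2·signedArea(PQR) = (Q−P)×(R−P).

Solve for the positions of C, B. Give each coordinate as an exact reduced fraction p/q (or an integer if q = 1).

B = (6, -1)
C = (10, 13)

1. C_x = 10  [AE ∥ CD ∩ ED ∥ AC]
2. C_y = 13  [AE ∥ CD ∩ ED ∥ AC]
   → C = (10, 13)
3. B_x = 6  [DA ∥ BE ∩ AE ∥ DB]
4. B_y = -1  [DA ∥ BE ∩ AE ∥ DB]
   → B = (6, -1)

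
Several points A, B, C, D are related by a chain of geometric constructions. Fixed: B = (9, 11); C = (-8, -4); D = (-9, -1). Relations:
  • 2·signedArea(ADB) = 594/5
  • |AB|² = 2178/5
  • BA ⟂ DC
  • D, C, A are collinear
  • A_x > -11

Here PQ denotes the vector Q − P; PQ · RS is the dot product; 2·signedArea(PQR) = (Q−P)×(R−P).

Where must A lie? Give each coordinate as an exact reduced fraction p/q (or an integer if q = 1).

A = (-54/5, 22/5)

1. A_x = -54/5  [D, C, A are collinear ∩ BA ⟂ DC]
2. A_y = 22/5  [D, C, A are collinear ∩ BA ⟂ DC]
   → A = (-54/5, 22/5)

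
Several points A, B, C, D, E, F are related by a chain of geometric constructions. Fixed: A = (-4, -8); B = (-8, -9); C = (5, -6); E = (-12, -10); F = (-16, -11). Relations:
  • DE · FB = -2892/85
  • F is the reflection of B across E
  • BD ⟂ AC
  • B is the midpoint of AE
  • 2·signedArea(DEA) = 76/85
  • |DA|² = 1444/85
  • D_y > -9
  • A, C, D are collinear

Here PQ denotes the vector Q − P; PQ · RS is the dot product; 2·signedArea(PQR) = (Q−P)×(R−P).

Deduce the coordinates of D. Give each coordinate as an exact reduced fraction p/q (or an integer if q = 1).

1. D_x = -682/85  [A, C, D are collinear ∩ BD ⟂ AC]
2. D_y = -756/85  [A, C, D are collinear ∩ BD ⟂ AC]
   → D = (-682/85, -756/85)

D = (-682/85, -756/85)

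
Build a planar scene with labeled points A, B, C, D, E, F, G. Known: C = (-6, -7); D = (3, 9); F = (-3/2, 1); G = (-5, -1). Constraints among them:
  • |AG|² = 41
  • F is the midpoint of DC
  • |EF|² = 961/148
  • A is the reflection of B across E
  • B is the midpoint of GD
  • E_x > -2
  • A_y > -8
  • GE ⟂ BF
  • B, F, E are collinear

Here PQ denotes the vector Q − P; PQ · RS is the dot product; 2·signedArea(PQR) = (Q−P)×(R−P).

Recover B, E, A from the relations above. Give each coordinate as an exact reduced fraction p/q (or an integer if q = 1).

A = (-105/37, -260/37)
B = (-1, 4)
E = (-71/37, -56/37)

1. B_x = -1  [B is the midpoint of GD]
2. B_y = 4  [B is the midpoint of GD]
   → B = (-1, 4)
3. E_x = -71/37  [B, F, E are collinear ∩ GE ⟂ BF]
4. E_y = -56/37  [B, F, E are collinear ∩ GE ⟂ BF]
   → E = (-71/37, -56/37)
5. A_x = -105/37  [A is the reflection of B across E]
6. A_y = -260/37  [A is the reflection of B across E]
   → A = (-105/37, -260/37)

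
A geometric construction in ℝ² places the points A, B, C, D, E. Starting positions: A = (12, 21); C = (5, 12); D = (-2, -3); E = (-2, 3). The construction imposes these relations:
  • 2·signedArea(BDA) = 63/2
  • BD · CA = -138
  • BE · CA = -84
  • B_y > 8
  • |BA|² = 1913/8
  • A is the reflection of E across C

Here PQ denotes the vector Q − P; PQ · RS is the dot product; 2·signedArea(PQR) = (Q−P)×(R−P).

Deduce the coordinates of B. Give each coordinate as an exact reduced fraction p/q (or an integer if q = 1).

B = (13/4, 33/4)

1. B_x = 13/4  [BD · CA = -138 ∩ 2·signedArea(BDA) = 63/2]
2. B_y = 33/4  [BD · CA = -138 ∩ 2·signedArea(BDA) = 63/2]
   → B = (13/4, 33/4)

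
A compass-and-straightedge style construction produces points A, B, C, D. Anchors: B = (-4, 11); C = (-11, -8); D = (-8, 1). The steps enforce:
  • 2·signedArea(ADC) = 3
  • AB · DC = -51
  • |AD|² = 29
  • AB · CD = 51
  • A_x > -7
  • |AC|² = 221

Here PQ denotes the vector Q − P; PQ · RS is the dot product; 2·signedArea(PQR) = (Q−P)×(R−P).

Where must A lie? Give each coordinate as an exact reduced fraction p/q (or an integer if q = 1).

A = (-6, 6)

1. A_x = -6  [AB · DC = -51 ∩ 2·signedArea(ADC) = 3]
2. A_y = 6  [AB · DC = -51 ∩ 2·signedArea(ADC) = 3]
   → A = (-6, 6)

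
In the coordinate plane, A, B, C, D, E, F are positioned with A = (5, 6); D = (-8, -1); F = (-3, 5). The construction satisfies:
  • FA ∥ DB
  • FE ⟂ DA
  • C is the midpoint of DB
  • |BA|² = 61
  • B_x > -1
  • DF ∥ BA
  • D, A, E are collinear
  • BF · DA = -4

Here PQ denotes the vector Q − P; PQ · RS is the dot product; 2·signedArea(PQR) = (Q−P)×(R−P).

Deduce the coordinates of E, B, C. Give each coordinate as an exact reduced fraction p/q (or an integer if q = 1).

1. E_x = -353/218  [D, A, E are collinear ∩ FE ⟂ DA]
2. E_y = 531/218  [D, A, E are collinear ∩ FE ⟂ DA]
   → E = (-353/218, 531/218)
3. B_x = 0  [DF ∥ BA ∩ FA ∥ DB]
4. B_y = 0  [DF ∥ BA ∩ FA ∥ DB]
   → B = (0, 0)
5. C_x = -4  [C is the midpoint of DB]
6. C_y = -1/2  [C is the midpoint of DB]
   → C = (-4, -1/2)

B = (0, 0)
C = (-4, -1/2)
E = (-353/218, 531/218)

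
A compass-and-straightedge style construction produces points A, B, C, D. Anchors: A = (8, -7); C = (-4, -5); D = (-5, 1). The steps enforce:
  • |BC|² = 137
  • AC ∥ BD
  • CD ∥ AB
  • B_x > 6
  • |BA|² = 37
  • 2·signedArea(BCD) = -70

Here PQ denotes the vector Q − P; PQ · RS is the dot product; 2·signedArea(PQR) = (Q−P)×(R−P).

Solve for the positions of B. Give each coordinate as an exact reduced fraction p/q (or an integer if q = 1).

B = (7, -1)

1. B_x = 7  [AC ∥ BD ∩ CD ∥ AB]
2. B_y = -1  [AC ∥ BD ∩ CD ∥ AB]
   → B = (7, -1)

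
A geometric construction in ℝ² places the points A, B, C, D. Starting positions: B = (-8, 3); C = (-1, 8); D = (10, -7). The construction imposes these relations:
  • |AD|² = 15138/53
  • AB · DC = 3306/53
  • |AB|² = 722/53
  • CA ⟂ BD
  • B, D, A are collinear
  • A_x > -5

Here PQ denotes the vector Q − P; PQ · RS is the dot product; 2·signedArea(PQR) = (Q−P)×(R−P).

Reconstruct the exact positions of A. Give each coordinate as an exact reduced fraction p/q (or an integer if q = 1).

A = (-253/53, 64/53)

1. A_x = -253/53  [B, D, A are collinear ∩ CA ⟂ BD]
2. A_y = 64/53  [B, D, A are collinear ∩ CA ⟂ BD]
   → A = (-253/53, 64/53)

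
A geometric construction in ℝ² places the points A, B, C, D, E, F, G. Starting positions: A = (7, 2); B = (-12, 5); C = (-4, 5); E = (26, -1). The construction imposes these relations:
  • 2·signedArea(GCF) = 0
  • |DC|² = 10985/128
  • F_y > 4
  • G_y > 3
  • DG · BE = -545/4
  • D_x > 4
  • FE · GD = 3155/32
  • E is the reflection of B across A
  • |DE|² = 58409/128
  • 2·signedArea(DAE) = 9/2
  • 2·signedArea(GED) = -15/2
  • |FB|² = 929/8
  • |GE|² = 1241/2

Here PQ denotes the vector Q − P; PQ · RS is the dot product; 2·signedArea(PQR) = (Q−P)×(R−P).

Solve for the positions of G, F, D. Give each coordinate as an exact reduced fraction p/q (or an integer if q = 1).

1. D_x = 79/16  [line 3·x + 19·y + -127/2 = 0 ∩ |DC|² = 10985/128]
2. D_y = 41/16  [line 3·x + 19·y + -127/2 = 0 ∩ |DC|² = 10985/128]
   → D = (79/16, 41/16)
3. G_x = 3/2  [DG · BE = -545/4 ∩ 2·signedArea(GED) = -15/2]
4. G_y = 7/2  [DG · BE = -545/4 ∩ 2·signedArea(GED) = -15/2]
   → G = (3/2, 7/2)
5. F_x = -5/4  [2·signedArea(GCF) = 0 ∩ FE · GD = 3155/32]
6. F_y = 17/4  [2·signedArea(GCF) = 0 ∩ FE · GD = 3155/32]
   → F = (-5/4, 17/4)

D = (79/16, 41/16)
F = (-5/4, 17/4)
G = (3/2, 7/2)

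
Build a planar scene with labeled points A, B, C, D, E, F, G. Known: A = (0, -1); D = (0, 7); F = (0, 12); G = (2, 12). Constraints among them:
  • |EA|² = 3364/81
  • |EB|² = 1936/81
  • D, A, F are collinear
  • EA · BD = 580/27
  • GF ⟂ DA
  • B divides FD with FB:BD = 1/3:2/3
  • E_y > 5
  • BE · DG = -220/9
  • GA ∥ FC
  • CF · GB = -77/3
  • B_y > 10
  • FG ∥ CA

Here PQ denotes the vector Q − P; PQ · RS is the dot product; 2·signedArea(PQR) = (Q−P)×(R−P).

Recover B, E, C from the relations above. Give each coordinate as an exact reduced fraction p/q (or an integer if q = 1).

B = (0, 31/3)
C = (-2, -1)
E = (0, 49/9)

1. B_x = 0  [B divides FD with FB:BD = 1/3:2/3]
2. B_y = 31/3  [B divides FD with FB:BD = 1/3:2/3]
   → B = (0, 31/3)
3. E_x = 0  [EA · BD = 580/27 ∩ BE · DG = -220/9]
4. E_y = 49/9  [EA · BD = 580/27 ∩ BE · DG = -220/9]
   → E = (0, 49/9)
5. C_x = -2  [FG ∥ CA ∩ GA ∥ FC]
6. C_y = -1  [FG ∥ CA ∩ GA ∥ FC]
   → C = (-2, -1)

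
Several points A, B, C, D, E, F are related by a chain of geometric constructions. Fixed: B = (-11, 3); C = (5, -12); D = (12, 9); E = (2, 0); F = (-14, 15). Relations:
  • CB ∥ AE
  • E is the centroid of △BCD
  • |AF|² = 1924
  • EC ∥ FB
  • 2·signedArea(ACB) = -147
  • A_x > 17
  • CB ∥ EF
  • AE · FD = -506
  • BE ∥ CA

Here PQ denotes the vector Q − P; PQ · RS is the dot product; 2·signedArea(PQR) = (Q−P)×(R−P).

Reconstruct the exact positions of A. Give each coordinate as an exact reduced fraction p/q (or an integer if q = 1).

A = (18, -15)

1. A_x = 18  [CB ∥ AE ∩ BE ∥ CA]
2. A_y = -15  [CB ∥ AE ∩ BE ∥ CA]
   → A = (18, -15)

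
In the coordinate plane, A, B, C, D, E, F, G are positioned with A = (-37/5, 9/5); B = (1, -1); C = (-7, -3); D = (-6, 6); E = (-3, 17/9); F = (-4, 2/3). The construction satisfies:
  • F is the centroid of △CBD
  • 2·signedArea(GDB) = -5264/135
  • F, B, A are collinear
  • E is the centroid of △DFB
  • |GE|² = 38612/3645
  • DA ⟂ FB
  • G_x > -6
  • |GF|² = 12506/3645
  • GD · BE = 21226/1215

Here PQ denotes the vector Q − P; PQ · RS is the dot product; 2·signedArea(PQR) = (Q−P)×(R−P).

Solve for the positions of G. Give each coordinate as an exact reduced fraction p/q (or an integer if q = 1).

1. G_x = -29/5  [2·signedArea(GDB) = -5264/135 ∩ GD · BE = 21226/1215]
2. G_y = 31/135  [2·signedArea(GDB) = -5264/135 ∩ GD · BE = 21226/1215]
   → G = (-29/5, 31/135)

G = (-29/5, 31/135)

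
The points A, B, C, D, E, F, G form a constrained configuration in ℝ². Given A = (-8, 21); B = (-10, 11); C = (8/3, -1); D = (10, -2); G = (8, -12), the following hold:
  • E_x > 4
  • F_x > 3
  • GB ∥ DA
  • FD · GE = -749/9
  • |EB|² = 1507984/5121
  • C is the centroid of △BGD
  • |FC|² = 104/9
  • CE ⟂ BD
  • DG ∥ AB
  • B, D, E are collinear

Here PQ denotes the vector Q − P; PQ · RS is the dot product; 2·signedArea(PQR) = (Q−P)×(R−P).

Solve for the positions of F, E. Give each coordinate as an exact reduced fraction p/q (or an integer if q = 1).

1. E_x = 7490/1707  [B, D, E are collinear ∩ CE ⟂ BD]
2. E_y = 2813/1707  [B, D, E are collinear ∩ CE ⟂ BD]
   → E = (7490/1707, 2813/1707)
3. F_x = 10/3  [line 6166/1707·x + -23297/1707·y + 101419/5121 = 0 ∩ |FC|² = 104/9]
4. F_y = 7/3  [line 6166/1707·x + -23297/1707·y + 101419/5121 = 0 ∩ |FC|² = 104/9]
   → F = (10/3, 7/3)

E = (7490/1707, 2813/1707)
F = (10/3, 7/3)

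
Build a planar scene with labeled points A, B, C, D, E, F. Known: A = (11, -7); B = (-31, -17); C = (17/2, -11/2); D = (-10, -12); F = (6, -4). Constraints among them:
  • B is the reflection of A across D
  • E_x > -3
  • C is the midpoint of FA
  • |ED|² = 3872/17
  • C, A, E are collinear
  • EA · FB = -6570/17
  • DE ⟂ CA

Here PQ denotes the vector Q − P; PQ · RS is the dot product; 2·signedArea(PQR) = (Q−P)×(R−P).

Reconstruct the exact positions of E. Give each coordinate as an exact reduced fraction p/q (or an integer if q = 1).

E = (-38/17, 16/17)

1. E_x = -38/17  [C, A, E are collinear ∩ DE ⟂ CA]
2. E_y = 16/17  [C, A, E are collinear ∩ DE ⟂ CA]
   → E = (-38/17, 16/17)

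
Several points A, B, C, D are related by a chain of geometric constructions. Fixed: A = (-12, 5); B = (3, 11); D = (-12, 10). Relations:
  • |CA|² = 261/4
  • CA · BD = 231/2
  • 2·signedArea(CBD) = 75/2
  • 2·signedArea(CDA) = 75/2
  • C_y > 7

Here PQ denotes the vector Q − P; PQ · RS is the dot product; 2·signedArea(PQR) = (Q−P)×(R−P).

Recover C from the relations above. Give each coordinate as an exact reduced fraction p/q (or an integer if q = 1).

C = (-9/2, 8)

1. C_x = -9/2  [2·signedArea(CBD) = 75/2 ∩ CA · BD = 231/2]
2. C_y = 8  [2·signedArea(CBD) = 75/2 ∩ CA · BD = 231/2]
   → C = (-9/2, 8)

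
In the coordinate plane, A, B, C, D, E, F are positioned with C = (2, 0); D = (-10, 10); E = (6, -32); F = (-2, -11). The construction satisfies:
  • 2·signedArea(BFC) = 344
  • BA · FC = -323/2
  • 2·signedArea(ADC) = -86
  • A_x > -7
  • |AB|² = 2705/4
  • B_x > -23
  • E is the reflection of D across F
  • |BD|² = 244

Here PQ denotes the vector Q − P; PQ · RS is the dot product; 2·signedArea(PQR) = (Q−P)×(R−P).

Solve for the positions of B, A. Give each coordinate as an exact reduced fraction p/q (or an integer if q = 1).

A = (-6, -1/2)
B = (-22, 20)

1. B_x = -22  [line -11·x + 4·y + -322 = 0 ∩ |BD|² = 244]
2. B_y = 20  [line -11·x + 4·y + -322 = 0 ∩ |BD|² = 244]
   → B = (-22, 20)
3. A_x = -6  [BA · FC = -323/2 ∩ 2·signedArea(ADC) = -86]
4. A_y = -1/2  [BA · FC = -323/2 ∩ 2·signedArea(ADC) = -86]
   → A = (-6, -1/2)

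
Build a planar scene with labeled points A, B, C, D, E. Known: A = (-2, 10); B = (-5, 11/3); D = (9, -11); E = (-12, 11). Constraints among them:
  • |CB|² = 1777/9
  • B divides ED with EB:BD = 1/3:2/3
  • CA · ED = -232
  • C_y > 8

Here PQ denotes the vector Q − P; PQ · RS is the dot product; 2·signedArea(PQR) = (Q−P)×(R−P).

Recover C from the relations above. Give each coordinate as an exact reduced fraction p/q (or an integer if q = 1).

C = (8, 9)

1. C_x = 8  [line -21·x + 22·y + -30 = 0 ∩ |CB|² = 1777/9]
2. C_y = 9  [line -21·x + 22·y + -30 = 0 ∩ |CB|² = 1777/9]
   → C = (8, 9)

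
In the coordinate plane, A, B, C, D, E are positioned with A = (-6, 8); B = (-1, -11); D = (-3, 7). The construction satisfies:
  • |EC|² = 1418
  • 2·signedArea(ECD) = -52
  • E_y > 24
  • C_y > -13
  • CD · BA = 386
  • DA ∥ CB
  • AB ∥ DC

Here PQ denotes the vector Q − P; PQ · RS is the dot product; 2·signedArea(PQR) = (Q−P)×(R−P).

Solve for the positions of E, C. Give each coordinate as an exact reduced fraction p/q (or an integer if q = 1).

1. C_x = 2  [DA ∥ CB ∩ AB ∥ DC]
2. C_y = -12  [DA ∥ CB ∩ AB ∥ DC]
   → C = (2, -12)
3. E_x = -5  [line -19·x + -5·y + 30 = 0 ∩ |EC|² = 1418]
4. E_y = 25  [line -19·x + -5·y + 30 = 0 ∩ |EC|² = 1418]
   → E = (-5, 25)

C = (2, -12)
E = (-5, 25)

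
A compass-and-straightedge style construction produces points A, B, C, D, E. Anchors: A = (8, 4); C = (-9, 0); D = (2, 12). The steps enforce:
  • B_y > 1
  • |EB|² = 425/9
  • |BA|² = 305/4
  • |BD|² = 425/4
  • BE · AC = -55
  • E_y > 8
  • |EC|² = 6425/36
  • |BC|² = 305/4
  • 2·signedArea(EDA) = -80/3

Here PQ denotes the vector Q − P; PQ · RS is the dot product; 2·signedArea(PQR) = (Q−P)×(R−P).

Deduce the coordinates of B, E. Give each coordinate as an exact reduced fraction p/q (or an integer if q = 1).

B = (-1/2, 2)
E = (7/6, 26/3)

1. E_x = 7/6  [line 8·x + 6·y + -184/3 = 0 ∩ |EC|² = 6425/36]
2. E_y = 26/3  [line 8·x + 6·y + -184/3 = 0 ∩ |EC|² = 6425/36]
   → E = (7/6, 26/3)
3. B_x = -1/2  [line 17·x + 4·y + 1/2 = 0 ∩ |BA|² = 305/4]
4. B_y = 2  [line 17·x + 4·y + 1/2 = 0 ∩ |BA|² = 305/4]
   → B = (-1/2, 2)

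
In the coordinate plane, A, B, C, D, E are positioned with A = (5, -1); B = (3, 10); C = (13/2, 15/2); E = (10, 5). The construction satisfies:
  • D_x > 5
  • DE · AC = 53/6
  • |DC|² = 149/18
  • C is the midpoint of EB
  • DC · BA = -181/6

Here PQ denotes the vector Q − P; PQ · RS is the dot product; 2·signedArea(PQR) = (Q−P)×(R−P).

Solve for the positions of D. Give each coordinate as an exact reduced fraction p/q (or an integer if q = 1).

1. D_x = 6  [DE · AC = 53/6 ∩ DC · BA = -181/6]
2. D_y = 14/3  [DE · AC = 53/6 ∩ DC · BA = -181/6]
   → D = (6, 14/3)

D = (6, 14/3)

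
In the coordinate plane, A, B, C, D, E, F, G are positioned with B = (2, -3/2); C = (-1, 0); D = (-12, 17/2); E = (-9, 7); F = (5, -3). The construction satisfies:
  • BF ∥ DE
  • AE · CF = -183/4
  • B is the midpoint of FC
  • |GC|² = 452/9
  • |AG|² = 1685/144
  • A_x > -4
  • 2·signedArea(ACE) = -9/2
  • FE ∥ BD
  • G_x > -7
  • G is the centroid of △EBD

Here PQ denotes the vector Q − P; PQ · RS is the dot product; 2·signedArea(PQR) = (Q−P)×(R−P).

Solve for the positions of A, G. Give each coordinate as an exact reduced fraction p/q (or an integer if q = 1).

A = (-7/2, 11/4)
G = (-19/3, 14/3)

1. A_x = -7/2  [2·signedArea(ACE) = -9/2 ∩ AE · CF = -183/4]
2. A_y = 11/4  [2·signedArea(ACE) = -9/2 ∩ AE · CF = -183/4]
   → A = (-7/2, 11/4)
3. G_x = -19/3  [G is the centroid of △EBD]
4. G_y = 14/3  [G is the centroid of △EBD]
   → G = (-19/3, 14/3)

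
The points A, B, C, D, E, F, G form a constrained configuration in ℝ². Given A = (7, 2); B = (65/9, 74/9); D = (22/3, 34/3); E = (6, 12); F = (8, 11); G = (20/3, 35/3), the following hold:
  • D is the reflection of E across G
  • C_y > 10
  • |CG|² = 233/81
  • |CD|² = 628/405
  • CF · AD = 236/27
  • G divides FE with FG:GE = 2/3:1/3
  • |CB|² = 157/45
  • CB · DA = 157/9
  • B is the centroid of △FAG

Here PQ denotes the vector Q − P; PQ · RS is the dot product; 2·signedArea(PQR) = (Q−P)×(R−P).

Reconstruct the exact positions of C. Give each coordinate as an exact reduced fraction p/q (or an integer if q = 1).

1. C_x = 328/45  [line -1/3·x + -28/3·y + 2608/27 = 0 ∩ |CD|² = 628/405]
2. C_y = 454/45  [line -1/3·x + -28/3·y + 2608/27 = 0 ∩ |CD|² = 628/405]
   → C = (328/45, 454/45)

C = (328/45, 454/45)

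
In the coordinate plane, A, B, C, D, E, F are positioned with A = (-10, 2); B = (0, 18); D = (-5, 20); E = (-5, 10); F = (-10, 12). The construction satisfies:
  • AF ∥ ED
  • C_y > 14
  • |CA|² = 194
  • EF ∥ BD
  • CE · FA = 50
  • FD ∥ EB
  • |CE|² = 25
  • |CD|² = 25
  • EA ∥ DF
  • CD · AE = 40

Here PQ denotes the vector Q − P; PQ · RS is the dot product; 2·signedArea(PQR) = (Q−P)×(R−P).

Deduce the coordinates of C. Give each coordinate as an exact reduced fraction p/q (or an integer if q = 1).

C = (-5, 15)

1. C_x = -5  [CE · FA = 50 ∩ CD · AE = 40]
2. C_y = 15  [CE · FA = 50 ∩ CD · AE = 40]
   → C = (-5, 15)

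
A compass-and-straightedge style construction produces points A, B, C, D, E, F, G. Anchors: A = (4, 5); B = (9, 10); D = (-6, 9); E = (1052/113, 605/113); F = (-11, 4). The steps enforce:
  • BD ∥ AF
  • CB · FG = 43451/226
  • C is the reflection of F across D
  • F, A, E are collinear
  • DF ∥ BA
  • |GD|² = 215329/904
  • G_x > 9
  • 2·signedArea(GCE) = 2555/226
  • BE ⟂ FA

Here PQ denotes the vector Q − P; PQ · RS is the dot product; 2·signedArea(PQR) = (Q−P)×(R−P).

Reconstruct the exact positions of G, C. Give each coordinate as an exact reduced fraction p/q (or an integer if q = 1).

C = (-1, 14)
G = (4173/452, 2945/452)

1. C_x = -1  [C is the reflection of F across D]
2. C_y = 14  [C is the reflection of F across D]
   → C = (-1, 14)
3. G_x = 4173/452  [2·signedArea(GCE) = 2555/226 ∩ CB · FG = 43451/226]
4. G_y = 2945/452  [2·signedArea(GCE) = 2555/226 ∩ CB · FG = 43451/226]
   → G = (4173/452, 2945/452)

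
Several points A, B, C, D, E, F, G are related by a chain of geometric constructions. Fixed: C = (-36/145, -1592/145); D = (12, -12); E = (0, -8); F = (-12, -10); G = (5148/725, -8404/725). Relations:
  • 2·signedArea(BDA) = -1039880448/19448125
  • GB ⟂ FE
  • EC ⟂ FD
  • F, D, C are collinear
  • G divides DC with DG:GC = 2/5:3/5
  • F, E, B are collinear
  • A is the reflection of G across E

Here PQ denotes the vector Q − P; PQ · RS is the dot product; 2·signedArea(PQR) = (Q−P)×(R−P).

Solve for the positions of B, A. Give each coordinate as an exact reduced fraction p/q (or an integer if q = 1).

1. B_x = 169704/26825  [F, E, B are collinear ∩ GB ⟂ FE]
2. B_y = -186316/26825  [F, E, B are collinear ∩ GB ⟂ FE]
   → B = (169704/26825, -186316/26825)
3. A_x = -5148/725  [A is the reflection of G across E]
4. A_y = -3196/725  [A is the reflection of G across E]
   → A = (-5148/725, -3196/725)

A = (-5148/725, -3196/725)
B = (169704/26825, -186316/26825)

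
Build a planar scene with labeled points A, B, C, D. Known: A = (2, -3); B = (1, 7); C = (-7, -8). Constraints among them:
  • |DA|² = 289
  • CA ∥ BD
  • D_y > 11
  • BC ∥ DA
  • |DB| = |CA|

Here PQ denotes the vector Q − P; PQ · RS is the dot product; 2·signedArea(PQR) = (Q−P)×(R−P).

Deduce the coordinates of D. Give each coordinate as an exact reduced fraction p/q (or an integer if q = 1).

D = (10, 12)

1. D_x = 10  [BC ∥ DA ∩ CA ∥ BD]
2. D_y = 12  [BC ∥ DA ∩ CA ∥ BD]
   → D = (10, 12)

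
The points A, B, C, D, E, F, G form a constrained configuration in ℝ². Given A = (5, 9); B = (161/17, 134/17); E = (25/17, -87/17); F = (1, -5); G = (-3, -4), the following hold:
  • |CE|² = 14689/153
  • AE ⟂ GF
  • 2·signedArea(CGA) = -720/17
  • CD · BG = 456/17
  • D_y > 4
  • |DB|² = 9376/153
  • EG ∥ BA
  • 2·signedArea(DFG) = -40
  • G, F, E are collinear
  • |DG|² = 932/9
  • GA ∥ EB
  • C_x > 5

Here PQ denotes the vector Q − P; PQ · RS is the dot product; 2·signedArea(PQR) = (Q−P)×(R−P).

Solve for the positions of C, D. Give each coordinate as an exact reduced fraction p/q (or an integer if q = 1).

1. C_x = 263/51  [line -13·x + 8·y + 601/17 = 0 ∩ |CE|² = 14689/153]
2. C_y = 202/51  [line -13·x + 8·y + 601/17 = 0 ∩ |CE|² = 14689/153]
   → C = (263/51, 202/51)
3. D_x = 7/3  [2·signedArea(DFG) = -40 ∩ CD · BG = 456/17]
4. D_y = 14/3  [2·signedArea(DFG) = -40 ∩ CD · BG = 456/17]
   → D = (7/3, 14/3)

C = (263/51, 202/51)
D = (7/3, 14/3)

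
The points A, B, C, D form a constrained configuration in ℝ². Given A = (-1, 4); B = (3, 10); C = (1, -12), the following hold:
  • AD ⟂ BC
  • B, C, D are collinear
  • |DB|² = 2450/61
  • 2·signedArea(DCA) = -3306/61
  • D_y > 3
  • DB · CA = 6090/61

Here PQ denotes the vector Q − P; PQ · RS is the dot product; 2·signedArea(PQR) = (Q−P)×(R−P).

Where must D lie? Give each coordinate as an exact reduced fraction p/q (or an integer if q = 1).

1. D_x = 148/61  [B, C, D are collinear ∩ AD ⟂ BC]
2. D_y = 225/61  [B, C, D are collinear ∩ AD ⟂ BC]
   → D = (148/61, 225/61)

D = (148/61, 225/61)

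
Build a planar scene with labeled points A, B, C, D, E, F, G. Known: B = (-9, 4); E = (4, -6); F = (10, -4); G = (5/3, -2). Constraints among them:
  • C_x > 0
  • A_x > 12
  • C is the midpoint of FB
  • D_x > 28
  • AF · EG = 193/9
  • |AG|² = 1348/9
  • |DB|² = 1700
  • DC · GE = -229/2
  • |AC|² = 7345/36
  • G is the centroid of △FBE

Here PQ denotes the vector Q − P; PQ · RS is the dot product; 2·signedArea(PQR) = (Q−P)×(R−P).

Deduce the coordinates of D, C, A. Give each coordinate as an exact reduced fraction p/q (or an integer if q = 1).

A = (37/3, -8)
C = (1/2, 0)
D = (29, -12)

1. C_x = 1/2  [C is the midpoint of FB]
2. C_y = 0  [C is the midpoint of FB]
   → C = (1/2, 0)
3. A_x = 37/3  [line 7/3·x + -4·y + -547/9 = 0 ∩ |AC|² = 7345/36]
4. A_y = -8  [line 7/3·x + -4·y + -547/9 = 0 ∩ |AC|² = 7345/36]
   → A = (37/3, -8)
5. D_x = 29  [line -7/3·x + 4·y + 347/3 = 0 ∩ |DB|² = 1700]
6. D_y = -12  [line -7/3·x + 4·y + 347/3 = 0 ∩ |DB|² = 1700]
   → D = (29, -12)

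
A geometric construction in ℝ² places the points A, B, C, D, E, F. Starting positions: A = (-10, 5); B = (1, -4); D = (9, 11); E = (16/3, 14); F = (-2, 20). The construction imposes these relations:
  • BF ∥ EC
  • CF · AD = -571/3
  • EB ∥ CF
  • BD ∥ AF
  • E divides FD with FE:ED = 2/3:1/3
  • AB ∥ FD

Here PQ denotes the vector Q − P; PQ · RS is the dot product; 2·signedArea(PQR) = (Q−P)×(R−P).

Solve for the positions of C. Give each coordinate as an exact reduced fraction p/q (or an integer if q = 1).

C = (7/3, 38)

1. C_x = 7/3  [EB ∥ CF ∩ BF ∥ EC]
2. C_y = 38  [EB ∥ CF ∩ BF ∥ EC]
   → C = (7/3, 38)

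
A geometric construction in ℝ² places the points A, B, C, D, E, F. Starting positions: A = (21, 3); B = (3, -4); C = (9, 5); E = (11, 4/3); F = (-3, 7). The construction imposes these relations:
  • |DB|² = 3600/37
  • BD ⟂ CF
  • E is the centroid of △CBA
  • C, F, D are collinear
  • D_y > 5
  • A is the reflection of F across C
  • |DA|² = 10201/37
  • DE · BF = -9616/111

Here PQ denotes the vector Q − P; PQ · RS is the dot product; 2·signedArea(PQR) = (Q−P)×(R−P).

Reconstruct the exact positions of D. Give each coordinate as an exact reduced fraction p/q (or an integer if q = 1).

1. D_x = 171/37  [C, F, D are collinear ∩ BD ⟂ CF]
2. D_y = 212/37  [C, F, D are collinear ∩ BD ⟂ CF]
   → D = (171/37, 212/37)

D = (171/37, 212/37)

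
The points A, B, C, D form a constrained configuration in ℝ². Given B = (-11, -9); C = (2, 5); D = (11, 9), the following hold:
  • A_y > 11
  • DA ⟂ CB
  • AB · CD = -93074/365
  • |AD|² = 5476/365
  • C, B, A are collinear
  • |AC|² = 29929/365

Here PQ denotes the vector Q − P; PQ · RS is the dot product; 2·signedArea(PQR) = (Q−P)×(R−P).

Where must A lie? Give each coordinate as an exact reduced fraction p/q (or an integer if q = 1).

A = (2979/365, 4247/365)

1. A_x = 2979/365  [C, B, A are collinear ∩ DA ⟂ CB]
2. A_y = 4247/365  [C, B, A are collinear ∩ DA ⟂ CB]
   → A = (2979/365, 4247/365)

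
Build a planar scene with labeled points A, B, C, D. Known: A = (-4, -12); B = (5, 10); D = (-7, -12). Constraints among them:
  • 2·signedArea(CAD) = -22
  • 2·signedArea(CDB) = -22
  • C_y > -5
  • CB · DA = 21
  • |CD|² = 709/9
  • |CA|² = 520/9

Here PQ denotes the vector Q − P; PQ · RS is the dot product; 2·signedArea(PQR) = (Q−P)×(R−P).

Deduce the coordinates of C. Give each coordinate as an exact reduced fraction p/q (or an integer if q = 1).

C = (-2, -14/3)

1. C_x = -2  [2·signedArea(CDB) = -22 ∩ CB · DA = 21]
2. C_y = -14/3  [2·signedArea(CDB) = -22 ∩ CB · DA = 21]
   → C = (-2, -14/3)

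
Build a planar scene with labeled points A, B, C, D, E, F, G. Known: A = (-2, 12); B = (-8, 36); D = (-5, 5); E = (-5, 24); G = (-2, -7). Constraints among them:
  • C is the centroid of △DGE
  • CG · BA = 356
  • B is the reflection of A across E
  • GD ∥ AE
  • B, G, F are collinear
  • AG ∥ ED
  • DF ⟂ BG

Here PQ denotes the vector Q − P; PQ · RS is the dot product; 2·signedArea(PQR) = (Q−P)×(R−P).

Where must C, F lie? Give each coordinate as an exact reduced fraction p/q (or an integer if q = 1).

C = (-4, 22/3)
F = (-6974/1885, 9767/1885)

1. C_x = -4  [C is the centroid of △DGE]
2. C_y = 22/3  [C is the centroid of △DGE]
   → C = (-4, 22/3)
3. F_x = -6974/1885  [B, G, F are collinear ∩ DF ⟂ BG]
4. F_y = 9767/1885  [B, G, F are collinear ∩ DF ⟂ BG]
   → F = (-6974/1885, 9767/1885)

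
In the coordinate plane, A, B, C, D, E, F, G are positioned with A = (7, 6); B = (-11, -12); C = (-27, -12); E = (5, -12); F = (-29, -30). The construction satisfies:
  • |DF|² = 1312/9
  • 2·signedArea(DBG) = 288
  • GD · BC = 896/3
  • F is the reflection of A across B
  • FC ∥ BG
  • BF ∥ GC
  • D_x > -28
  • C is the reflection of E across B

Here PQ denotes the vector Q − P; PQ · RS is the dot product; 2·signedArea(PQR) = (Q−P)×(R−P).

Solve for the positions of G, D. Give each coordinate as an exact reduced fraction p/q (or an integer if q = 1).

1. G_x = -9  [BF ∥ GC ∩ FC ∥ BG]
2. G_y = 6  [BF ∥ GC ∩ FC ∥ BG]
   → G = (-9, 6)
3. D_x = -83/3  [2·signedArea(DBG) = 288 ∩ GD · BC = 896/3]
4. D_y = -18  [2·signedArea(DBG) = 288 ∩ GD · BC = 896/3]
   → D = (-83/3, -18)

D = (-83/3, -18)
G = (-9, 6)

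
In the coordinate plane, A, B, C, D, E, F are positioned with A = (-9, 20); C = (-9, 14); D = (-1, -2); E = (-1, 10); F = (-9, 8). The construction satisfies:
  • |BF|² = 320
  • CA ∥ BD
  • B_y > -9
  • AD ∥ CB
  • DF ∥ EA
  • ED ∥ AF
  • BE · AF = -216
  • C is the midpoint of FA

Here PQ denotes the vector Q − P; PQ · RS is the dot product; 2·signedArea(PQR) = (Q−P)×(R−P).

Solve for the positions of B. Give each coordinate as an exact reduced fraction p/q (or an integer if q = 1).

B = (-1, -8)

1. B_x = -1  [CA ∥ BD ∩ AD ∥ CB]
2. B_y = -8  [CA ∥ BD ∩ AD ∥ CB]
   → B = (-1, -8)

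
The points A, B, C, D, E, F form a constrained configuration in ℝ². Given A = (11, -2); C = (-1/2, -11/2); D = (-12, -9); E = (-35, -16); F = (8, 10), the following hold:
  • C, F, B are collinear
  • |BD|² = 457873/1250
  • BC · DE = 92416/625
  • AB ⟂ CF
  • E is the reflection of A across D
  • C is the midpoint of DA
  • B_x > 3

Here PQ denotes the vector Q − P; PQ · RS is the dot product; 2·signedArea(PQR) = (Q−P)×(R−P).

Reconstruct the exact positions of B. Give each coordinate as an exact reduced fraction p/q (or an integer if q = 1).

B = (4543/1250, 2549/1250)

1. B_x = 4543/1250  [C, F, B are collinear ∩ AB ⟂ CF]
2. B_y = 2549/1250  [C, F, B are collinear ∩ AB ⟂ CF]
   → B = (4543/1250, 2549/1250)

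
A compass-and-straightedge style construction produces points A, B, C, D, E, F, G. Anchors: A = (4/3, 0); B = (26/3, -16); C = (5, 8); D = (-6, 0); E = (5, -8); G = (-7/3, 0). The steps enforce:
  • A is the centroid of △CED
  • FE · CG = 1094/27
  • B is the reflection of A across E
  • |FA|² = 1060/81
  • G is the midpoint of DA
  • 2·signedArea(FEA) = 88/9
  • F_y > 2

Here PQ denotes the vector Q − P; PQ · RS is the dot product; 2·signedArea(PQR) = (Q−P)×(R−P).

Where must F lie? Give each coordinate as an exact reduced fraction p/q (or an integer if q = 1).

1. F_x = -10/9  [FE · CG = 1094/27 ∩ 2·signedArea(FEA) = 88/9]
2. F_y = 8/3  [FE · CG = 1094/27 ∩ 2·signedArea(FEA) = 88/9]
   → F = (-10/9, 8/3)

F = (-10/9, 8/3)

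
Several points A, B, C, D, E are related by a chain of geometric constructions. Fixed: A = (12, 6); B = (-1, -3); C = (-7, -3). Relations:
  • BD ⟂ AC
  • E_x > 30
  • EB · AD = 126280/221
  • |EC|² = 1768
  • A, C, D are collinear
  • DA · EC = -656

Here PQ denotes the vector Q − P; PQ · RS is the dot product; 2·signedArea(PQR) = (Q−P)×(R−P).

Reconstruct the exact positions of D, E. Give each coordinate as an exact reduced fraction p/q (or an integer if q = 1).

D = (-464/221, -150/221)
E = (31, 15)

1. D_x = -464/221  [A, C, D are collinear ∩ BD ⟂ AC]
2. D_y = -150/221  [A, C, D are collinear ∩ BD ⟂ AC]
   → D = (-464/221, -150/221)
3. E_x = 31  [line 3116/221·x + 1476/221·y + -118736/221 = 0 ∩ |EC|² = 1768]
4. E_y = 15  [line 3116/221·x + 1476/221·y + -118736/221 = 0 ∩ |EC|² = 1768]
   → E = (31, 15)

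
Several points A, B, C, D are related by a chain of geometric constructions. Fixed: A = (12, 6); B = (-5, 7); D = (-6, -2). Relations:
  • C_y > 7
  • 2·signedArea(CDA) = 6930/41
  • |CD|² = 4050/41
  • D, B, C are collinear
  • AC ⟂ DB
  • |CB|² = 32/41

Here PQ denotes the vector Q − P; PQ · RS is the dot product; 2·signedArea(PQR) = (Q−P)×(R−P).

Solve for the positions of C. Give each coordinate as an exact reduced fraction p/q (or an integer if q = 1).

1. C_x = -201/41  [D, B, C are collinear ∩ AC ⟂ DB]
2. C_y = 323/41  [D, B, C are collinear ∩ AC ⟂ DB]
   → C = (-201/41, 323/41)

C = (-201/41, 323/41)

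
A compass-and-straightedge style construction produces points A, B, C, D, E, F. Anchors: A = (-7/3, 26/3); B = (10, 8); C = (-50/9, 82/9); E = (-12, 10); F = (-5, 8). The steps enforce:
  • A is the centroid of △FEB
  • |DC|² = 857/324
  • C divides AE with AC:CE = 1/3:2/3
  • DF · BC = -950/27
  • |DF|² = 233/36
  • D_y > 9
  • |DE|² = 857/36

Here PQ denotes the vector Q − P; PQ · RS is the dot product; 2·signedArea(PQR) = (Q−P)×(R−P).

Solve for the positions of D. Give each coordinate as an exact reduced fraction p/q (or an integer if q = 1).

D = (-43/6, 28/3)

1. D_x = -43/6  [line 140/9·x + -10/9·y + 3290/27 = 0 ∩ |DF|² = 233/36]
2. D_y = 28/3  [line 140/9·x + -10/9·y + 3290/27 = 0 ∩ |DF|² = 233/36]
   → D = (-43/6, 28/3)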